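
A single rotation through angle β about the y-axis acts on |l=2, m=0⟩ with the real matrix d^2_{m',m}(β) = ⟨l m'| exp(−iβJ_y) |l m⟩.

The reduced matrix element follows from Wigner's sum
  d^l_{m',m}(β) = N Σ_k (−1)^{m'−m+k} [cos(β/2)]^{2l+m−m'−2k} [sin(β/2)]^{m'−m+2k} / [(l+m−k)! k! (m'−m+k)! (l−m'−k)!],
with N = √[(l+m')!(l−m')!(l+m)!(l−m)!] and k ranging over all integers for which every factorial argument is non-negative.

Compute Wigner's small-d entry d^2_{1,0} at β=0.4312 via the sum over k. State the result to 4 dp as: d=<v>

d=-0.4650

d^2_{1,0}(β=0.4312) via Wigner's sum:
Half-angle: c=0.976848, s=0.213934. N=√(6·1·2·2)=4.898979
Admissible k: 0..1 (factorial args all ≥0)
  k=0: (−1)^1·4.8990/(2)·0.9768^3·0.2139^1 = -0.488468
  k=1: (−1)^2·4.8990/(2)·0.9768^1·0.2139^3 = +0.023428
d^2_{1,0}(0.4312) = -0.488468 +0.023428 = -0.465039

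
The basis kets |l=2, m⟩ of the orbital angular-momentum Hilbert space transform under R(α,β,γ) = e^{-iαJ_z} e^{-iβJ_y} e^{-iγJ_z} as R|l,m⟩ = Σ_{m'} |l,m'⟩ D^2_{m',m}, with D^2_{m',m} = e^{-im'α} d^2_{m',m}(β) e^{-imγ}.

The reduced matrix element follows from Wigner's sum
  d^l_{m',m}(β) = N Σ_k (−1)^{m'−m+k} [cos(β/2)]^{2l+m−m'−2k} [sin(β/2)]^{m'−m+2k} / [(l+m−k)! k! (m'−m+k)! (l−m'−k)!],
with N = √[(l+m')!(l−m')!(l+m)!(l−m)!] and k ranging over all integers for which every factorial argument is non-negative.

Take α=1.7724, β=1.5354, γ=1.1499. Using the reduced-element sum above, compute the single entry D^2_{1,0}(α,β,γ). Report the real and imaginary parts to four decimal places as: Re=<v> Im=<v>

First d^2_{1,0}(β=1.5354), then the phase factors e^{-i(1)α} and e^{-i(0)γ}:
With c≡cos(β/2)=0.719510 and s≡sin(β/2)=0.694482, N=[6·1·2·2]^{1/2}=4.898979
Admissible k: 0..1 (factorial args all ≥0)
  k=0: (−1)^1·4.8990/(2)·0.7195^3·0.6945^1 = -0.633646
  k=1: (−1)^2·4.8990/(2)·0.7195^1·0.6945^3 = +0.590331
d^2_{1,0}(1.5354) = -0.633646 +0.590331 = -0.043315
Phases: e^{-i·(1)·1.7724}=-0.200241-0.979747i, e^{-i·(0)·1.1499}=+1.000000+0.000000i ⇒ D=+0.008673+0.042438i

Re=0.0087 Im=0.0424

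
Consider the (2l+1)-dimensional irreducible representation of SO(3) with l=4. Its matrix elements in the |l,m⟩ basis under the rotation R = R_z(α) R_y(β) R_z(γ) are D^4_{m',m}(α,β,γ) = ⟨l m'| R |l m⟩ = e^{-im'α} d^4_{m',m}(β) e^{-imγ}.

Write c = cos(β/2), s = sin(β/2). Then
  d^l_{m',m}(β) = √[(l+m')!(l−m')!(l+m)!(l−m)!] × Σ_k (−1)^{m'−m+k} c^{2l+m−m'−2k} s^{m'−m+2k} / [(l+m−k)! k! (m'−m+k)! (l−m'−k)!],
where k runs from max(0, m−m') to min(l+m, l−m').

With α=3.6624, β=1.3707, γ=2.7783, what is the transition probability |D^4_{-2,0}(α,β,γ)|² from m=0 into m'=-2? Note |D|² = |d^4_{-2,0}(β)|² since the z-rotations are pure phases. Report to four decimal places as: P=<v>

P=0.0754

Split into d^4_{-2,0}(β=1.3707) × two z-phases.
Half-angle: c=0.774198, s=0.632944. N=√(2·720·24·24)=910.735966
k: max(0,(0)−(-2))=2 … min(4+(0),4−(-2))=4
  k=2: (−1)^0·910.7360/(96)·0.7742^6·0.6329^2 = +0.818394
  k=3: (−1)^1·910.7360/(36)·0.7742^4·0.6329^4 = -1.458675
  k=4: (−1)^2·910.7360/(96)·0.7742^2·0.6329^6 = +0.365609
d^4_{-2,0}(1.3707) = +0.818394 -1.458675 +0.365609 = -0.274671
|D^4_{-2,0}|² = |d^4_{-2,0}(β)|² = (-0.274671)² = 0.075444 (the z-rotation phases have unit modulus)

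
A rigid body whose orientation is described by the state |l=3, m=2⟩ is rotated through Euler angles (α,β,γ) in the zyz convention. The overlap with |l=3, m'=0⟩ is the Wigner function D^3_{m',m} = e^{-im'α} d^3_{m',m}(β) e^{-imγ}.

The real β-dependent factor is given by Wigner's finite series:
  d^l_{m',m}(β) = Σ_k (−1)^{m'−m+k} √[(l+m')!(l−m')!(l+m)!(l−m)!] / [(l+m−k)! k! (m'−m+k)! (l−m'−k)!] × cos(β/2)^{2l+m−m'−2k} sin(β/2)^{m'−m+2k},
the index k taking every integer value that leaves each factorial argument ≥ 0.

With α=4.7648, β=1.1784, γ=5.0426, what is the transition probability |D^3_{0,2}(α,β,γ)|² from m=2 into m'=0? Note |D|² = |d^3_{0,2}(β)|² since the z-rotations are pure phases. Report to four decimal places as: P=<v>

D^3_{0,2}(4.7648,1.1784,5.0426) = e^{-i·0·4.7648}·d^3_{0,2}(1.1784)·e^{-i·2·5.0426}. Compute d first:
With c≡cos(β/2)=0.831386 and s≡sin(β/2)=0.555696, N=[6·6·120·1]^{1/2}=65.726707
k: max(0,(2)−(0))=2 … min(3+(2),3−(0))=3
  k=2: (−1)^0·65.7267/(12)·0.8314^4·0.5557^2 = +0.808063
  k=3: (−1)^1·65.7267/(12)·0.8314^2·0.5557^4 = -0.361006
d^3_{0,2}(1.1784) = +0.808063 -0.361006 = +0.447056
|D^3_{0,2}|² = |d^3_{0,2}(β)|² = (+0.447056)² = 0.199859 (the z-rotation phases have unit modulus)

P=0.1999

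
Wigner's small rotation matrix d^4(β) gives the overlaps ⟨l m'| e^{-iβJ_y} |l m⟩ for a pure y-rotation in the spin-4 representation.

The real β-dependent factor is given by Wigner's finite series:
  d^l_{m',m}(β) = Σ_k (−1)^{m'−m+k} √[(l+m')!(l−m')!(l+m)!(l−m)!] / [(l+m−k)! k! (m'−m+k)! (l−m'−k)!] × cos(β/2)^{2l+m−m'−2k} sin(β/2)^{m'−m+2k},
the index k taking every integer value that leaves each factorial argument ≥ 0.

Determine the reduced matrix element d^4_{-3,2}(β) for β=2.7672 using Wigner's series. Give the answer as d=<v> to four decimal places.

d^4_{-3,2}(β=2.7672) via Wigner's sum:
With c≡cos(β/2)=0.186105 and s≡sin(β/2)=0.982530, N=[1·5040·720·2]^{1/2}=2693.993318
The bounds max(0,m−m')=5 and min(l+m,l−m')=6 give 2 terms
  k=5: (−1)^0·2693.9933/(240)·0.1861^3·0.9825^5 = +0.066250
  k=6: (−1)^1·2693.9933/(720)·0.1861^1·0.9825^7 = -0.615520
d^4_{-3,2}(2.7672) = +0.066250 -0.615520 = -0.549270

d=-0.5493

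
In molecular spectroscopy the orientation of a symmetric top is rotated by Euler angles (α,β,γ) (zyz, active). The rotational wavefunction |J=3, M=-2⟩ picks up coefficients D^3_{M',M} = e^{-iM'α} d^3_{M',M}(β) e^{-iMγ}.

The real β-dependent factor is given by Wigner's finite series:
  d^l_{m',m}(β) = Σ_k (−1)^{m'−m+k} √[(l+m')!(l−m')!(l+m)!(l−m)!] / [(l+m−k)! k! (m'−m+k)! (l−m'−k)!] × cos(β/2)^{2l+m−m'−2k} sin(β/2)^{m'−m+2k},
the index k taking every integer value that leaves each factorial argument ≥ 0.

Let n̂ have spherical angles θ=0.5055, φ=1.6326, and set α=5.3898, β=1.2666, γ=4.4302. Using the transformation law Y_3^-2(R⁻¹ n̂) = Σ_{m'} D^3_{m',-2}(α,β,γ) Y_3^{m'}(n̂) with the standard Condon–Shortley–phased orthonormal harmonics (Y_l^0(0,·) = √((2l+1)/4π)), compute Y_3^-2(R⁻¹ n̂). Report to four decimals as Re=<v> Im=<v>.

Need the full column D^3_{m',-2} for m'=−3..3 at α=5.3898, β=1.2666, γ=4.4302.
cos(β/2)=0.806079, sin(β/2)=0.591808
d^3_{-3,-2}: single k=1 term ⇒ +0.493338;  D = +0.490726-0.050695i
d^3_{-2,-2}: k∈[0..1] ⇒ +0.274325 -0.739336 = -0.465011;  D = -0.327149-0.330468i
d^3_{-1,-2}: k∈[0..1] ⇒ -0.636896 +0.686602 = +0.049706;  D = -0.005606+0.049389i
d^3_{0,-2}: k∈[0..1] ⇒ +0.809902 -0.436555 = +0.373347;  D = -0.315449+0.199700i
d^3_{1,-2}: k∈[0..1] ⇒ -0.686602 +0.185047 = -0.501555;  D = +0.474654+0.162054i
d^3_{2,-2}: k∈[0..1] ⇒ +0.398519 -0.042962 = +0.355557;  D = -0.121386-0.334194i
d^3_{3,-2}: single k=0 term ⇒ -0.143337;  D = -0.074306+0.122573i
Y_3^{m'}(θ=0.5055,φ=1.6326) and Σ D·Y over m':
  (+0.4907-0.0507i)·(+0.0087+0.0466i)  (-0.3271-0.3305i)·(-0.2081+0.0259i)  (-0.0056+0.0494i)·(-0.0273-0.4417i)  (-0.3154+0.1997i)·(+0.2702+0.0000i)  (+0.4747+0.1621i)·(+0.0273-0.4417i)  (-0.1214-0.3342i)·(-0.2081-0.0259i)  (-0.0743+0.1226i)·(-0.0087+0.0466i)
Y_3^-2(R⁻¹ n̂) = +0.116101+0.000736i

Re=0.1161 Im=0.0007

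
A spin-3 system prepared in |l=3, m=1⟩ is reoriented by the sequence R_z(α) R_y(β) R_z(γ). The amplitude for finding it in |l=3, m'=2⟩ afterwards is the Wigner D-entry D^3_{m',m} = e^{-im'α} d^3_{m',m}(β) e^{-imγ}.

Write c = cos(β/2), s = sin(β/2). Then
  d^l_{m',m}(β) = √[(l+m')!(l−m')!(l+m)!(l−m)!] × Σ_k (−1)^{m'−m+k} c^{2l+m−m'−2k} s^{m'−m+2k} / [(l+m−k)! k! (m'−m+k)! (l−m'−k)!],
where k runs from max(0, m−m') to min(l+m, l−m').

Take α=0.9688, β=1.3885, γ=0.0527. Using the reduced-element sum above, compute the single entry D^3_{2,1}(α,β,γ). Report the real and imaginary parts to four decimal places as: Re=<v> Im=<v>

Split into d^3_{2,1}(β=1.3885) × two z-phases.
c=cos(1.3885/2)=0.768534, s=sin(1.3885/2)=0.639809; N=√[120·1·24·2]=75.894664
k∈{0,1} keeps every argument non-negative
  k=0: (−1)^1·75.8947/(24)·0.7685^5·0.6398^1 = -0.542457
  k=1: (−1)^2·75.8947/(12)·0.7685^3·0.6398^3 = +0.751918
d^3_{2,1}(1.3885) = -0.542457 +0.751918 = +0.209461
Phases: e^{-i·(2)·0.9688}=-0.358634-0.933478i, e^{-i·(1)·0.0527}=+0.998612-0.052676i ⇒ D=-0.085315-0.191299i

Re=-0.0853 Im=-0.1913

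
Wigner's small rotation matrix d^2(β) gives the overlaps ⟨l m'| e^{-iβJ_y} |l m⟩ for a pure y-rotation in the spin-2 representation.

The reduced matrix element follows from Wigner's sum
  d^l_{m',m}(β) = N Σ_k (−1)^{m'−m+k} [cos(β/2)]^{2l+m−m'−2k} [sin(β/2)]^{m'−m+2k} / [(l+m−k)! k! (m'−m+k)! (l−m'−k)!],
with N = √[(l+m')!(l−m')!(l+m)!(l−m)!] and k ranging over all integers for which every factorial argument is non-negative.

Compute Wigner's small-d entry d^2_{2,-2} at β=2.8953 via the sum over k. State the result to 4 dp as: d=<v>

d=0.9701

d^2_{2,-2}(β=2.8953) via Wigner's sum:
c=cos(2.8953/2)=0.122835, s=sin(2.8953/2)=0.992427; N=√[24·1·1·24]=24.000000
k∈{0} keeps every argument non-negative
  k=0: (−1)^4·24.0000/(24)·0.1228^0·0.9924^4 = +0.970051
d^2_{2,-2}(2.8953) = +0.970051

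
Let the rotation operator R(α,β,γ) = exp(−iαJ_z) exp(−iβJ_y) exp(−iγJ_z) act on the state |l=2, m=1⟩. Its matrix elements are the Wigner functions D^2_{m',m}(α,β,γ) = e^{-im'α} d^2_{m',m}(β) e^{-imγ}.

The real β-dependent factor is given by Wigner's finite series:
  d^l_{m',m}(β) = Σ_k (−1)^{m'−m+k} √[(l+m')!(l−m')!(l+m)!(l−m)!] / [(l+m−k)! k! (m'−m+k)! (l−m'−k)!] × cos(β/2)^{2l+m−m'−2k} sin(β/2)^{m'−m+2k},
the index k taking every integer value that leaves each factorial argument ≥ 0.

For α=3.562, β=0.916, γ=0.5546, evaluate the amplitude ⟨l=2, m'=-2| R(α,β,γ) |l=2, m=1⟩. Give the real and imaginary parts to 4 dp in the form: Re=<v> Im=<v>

Re=0.1488 Im=0.0438

D^2_{-2,1}(3.562,0.916,0.5546) = e^{-i·-2·3.562}·d^2_{-2,1}(0.916)·e^{-i·1·0.5546}. Compute d first:
With c≡cos(β/2)=0.896939 and s≡sin(β/2)=0.442155, N=[1·24·6·1]^{1/2}=12.000000
k: max(0,(1)−(-2))=3 … min(2+(1),2−(-2))=3
  k=3: (−1)^0·12.0000/(6)·0.8969^1·0.4422^3 = +0.155066
d^2_{-2,1}(0.916) = +0.155066
D = (+0.666856+0.745187i)·(+0.155066)·(+0.850111-0.526603i) = +0.148758+0.043779i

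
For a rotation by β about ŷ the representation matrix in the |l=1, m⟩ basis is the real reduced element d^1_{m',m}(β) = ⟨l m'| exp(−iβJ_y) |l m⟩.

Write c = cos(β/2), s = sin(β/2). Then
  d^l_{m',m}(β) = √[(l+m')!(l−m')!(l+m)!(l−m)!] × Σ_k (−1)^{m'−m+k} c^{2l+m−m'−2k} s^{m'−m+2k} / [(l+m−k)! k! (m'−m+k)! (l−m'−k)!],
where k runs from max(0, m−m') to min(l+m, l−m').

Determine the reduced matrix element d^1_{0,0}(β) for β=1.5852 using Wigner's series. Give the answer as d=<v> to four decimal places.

d=-0.0144

d^1_{0,0}(β=1.5852) via Wigner's sum:
c=cos(1.5852/2)=0.701996, s=sin(1.5852/2)=0.712181; N=√[1·1·1·1]=1.000000
k∈{0,1} keeps every argument non-negative
  k=0: (−1)^0·1.0000/(1)·0.7020^2·0.7122^0 = +0.492798
  k=1: (−1)^1·1.0000/(1)·0.7020^0·0.7122^2 = -0.507202
d^1_{0,0}(1.5852) = +0.492798 -0.507202 = -0.014403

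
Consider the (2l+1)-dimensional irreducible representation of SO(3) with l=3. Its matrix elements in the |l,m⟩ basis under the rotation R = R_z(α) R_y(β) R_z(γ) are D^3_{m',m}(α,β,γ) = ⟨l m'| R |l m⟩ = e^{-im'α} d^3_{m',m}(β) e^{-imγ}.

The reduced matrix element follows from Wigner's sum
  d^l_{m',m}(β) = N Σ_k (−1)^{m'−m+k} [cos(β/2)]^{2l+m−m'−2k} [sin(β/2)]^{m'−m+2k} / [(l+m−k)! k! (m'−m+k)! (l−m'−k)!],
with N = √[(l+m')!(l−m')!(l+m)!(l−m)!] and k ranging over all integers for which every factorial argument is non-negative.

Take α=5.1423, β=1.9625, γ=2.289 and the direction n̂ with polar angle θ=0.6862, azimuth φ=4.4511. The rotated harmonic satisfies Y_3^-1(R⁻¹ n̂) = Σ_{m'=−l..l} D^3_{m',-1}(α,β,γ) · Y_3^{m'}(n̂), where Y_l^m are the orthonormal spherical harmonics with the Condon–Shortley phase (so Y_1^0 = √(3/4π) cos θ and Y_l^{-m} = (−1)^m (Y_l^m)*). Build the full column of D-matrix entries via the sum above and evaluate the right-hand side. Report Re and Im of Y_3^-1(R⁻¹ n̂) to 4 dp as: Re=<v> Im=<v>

Need the full column D^3_{m',-1} for m'=−3..3 at α=5.1423, β=1.9625, γ=2.289.
cos(β/2)=0.555984, sin(β/2)=0.831193
d^3_{-3,-1}: single k=2 term ⇒ +0.255681;  D = +0.108243-0.231638i
d^3_{-2,-1}: k∈[1..2] ⇒ +0.139641 -0.624198 = -0.484557;  D = -0.484544-0.003503i
d^3_{-1,-1}: k∈[0..2] ⇒ +0.029537 -0.528132 +0.885285 = +0.386690;  D = +0.158623+0.352659i
d^3_{0,-1}: k∈[0..2] ⇒ -0.152969 +1.025662 -0.764121 = +0.108572;  D = -0.071444+0.081753i
d^3_{1,-1}: k∈[0..2] ⇒ +0.396099 -1.180381 +0.329770 = -0.454511;  D = +0.435754+0.129225i
d^3_{2,-1}: k∈[0..1] ⇒ -0.624198 +0.697544 = +0.073346;  D = -0.010352-0.072612i
d^3_{3,-1}: single k=0 term ⇒ +0.571449;  D = +0.480632-0.309108i
Y_3^{m'}(θ=0.6862,φ=4.4511) and Σ D·Y over m':
  (+0.1082-0.2316i)·(+0.0749-0.0752i)  (-0.4845-0.0035i)·(-0.2751-0.1584i)  (+0.1586+0.3527i)·(-0.1054+0.3942i)  (-0.0714+0.0818i)·(-0.0021+0.0000i)  (+0.4358+0.1292i)·(+0.1054+0.3942i)  (-0.0104-0.0726i)·(-0.2751+0.1584i)  (+0.4806-0.3091i)·(-0.0749-0.0752i)
Y_3^-1(R⁻¹ n̂) = -0.082068+0.268186i

Re=-0.0821 Im=0.2682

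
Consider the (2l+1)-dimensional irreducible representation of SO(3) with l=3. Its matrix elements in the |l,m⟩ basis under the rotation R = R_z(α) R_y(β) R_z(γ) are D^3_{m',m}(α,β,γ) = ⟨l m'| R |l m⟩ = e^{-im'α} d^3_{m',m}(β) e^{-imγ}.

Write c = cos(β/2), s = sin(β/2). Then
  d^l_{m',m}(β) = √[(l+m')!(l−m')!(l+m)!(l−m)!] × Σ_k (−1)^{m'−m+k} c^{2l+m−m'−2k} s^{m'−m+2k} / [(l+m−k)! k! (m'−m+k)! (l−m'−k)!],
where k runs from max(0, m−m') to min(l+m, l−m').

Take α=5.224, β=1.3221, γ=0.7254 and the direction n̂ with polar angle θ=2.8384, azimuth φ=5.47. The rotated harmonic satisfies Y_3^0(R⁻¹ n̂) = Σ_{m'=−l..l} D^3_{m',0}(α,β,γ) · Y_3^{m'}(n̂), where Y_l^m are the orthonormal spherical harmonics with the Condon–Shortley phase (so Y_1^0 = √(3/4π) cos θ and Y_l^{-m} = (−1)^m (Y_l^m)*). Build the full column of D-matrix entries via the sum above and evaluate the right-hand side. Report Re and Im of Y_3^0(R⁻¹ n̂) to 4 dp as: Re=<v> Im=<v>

Need the full column D^3_{m',0} for m'=−3..3 at α=5.224, β=1.3221, γ=0.7254.
cos(β/2)=0.789348, sin(β/2)=0.613946
d^3_{-3,0}: single k=3 term ⇒ +0.508992;  D = -0.508663+0.018301i
d^3_{-2,0}: k∈[2..3] ⇒ +0.801484 -0.484862 = +0.316622;  D = -0.164839-0.270329i
d^3_{-1,0}: k∈[1..3] ⇒ +0.651724 -1.182791 +0.238512 = -0.292555;  D = -0.143230+0.255096i
d^3_{0,0}: k∈[0..3] ⇒ +0.241886 -1.316973 +0.796710 -0.053553 = -0.331930;  D = -0.331930+0.000000i
d^3_{1,0}: k∈[0..2] ⇒ -0.651724 +1.182791 -0.238512 = +0.292555;  D = +0.143230+0.255096i
d^3_{2,0}: k∈[0..1] ⇒ +0.801484 -0.484862 = +0.316622;  D = -0.164839+0.270329i
d^3_{3,0}: single k=0 term ⇒ -0.508992;  D = +0.508663+0.018301i
Y_3^{m'}(θ=2.8384,φ=5.47) and Σ D·Y over m':
  (-0.5087+0.0183i)·(-0.0085+0.0072i)  (-0.1648-0.2703i)·(+0.0048-0.0868i)  (-0.1432+0.2551i)·(+0.2357+0.2492i)  (-0.3319+0.0000i)·(-0.5536+0.0000i)  (+0.1432+0.2551i)·(-0.2357+0.2492i)  (-0.1648+0.2703i)·(+0.0048+0.0868i)  (+0.5087+0.0183i)·(+0.0085+0.0072i)
Y_3^0(R⁻¹ n̂) = -0.051048-0.000000i

Re=-0.0510 Im=0.0000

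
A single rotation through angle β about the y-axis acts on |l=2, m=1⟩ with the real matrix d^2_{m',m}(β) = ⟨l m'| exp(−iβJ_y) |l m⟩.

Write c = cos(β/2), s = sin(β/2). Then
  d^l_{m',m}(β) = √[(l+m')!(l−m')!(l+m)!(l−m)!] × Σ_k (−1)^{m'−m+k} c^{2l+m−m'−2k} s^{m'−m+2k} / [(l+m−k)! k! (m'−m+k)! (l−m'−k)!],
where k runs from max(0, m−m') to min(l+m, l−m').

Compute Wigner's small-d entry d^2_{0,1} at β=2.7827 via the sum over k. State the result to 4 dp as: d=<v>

d^2_{0,1}(β=2.7827) via Wigner's sum:
c=cos(2.7827/2)=0.178485, s=sin(2.7827/2)=0.983943; N=√[2·2·6·1]=4.898979
Admissible k: 1..2 (factorial args all ≥0)
  k=1: (−1)^0·4.8990/(2)·0.1785^3·0.9839^1 = +0.013704
  k=2: (−1)^1·4.8990/(2)·0.1785^1·0.9839^3 = -0.416472
d^2_{0,1}(2.7827) = +0.013704 -0.416472 = -0.402768

d=-0.4028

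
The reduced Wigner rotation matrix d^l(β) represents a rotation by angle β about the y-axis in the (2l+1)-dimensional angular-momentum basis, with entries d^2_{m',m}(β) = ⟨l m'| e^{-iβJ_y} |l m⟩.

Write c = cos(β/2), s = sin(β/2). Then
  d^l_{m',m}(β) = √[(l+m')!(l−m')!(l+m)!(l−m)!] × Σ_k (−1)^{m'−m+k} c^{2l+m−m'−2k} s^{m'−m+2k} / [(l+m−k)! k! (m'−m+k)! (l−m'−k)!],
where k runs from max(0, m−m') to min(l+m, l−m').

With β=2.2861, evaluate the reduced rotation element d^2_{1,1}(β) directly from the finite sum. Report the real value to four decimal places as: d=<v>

d=-0.3978

d^2_{1,1}(β=2.2861) via Wigner's sum:
c=cos(2.2861/2)=0.414821, s=sin(2.2861/2)=0.909903; N=√[6·1·6·1]=6.000000
k: max(0,(1)−(1))=0 … min(2+(1),2−(1))=1
  k=0: (−1)^0·6.0000/(6)·0.4148^4·0.9099^0 = +0.029610
  k=1: (−1)^1·6.0000/(2)·0.4148^2·0.9099^2 = -0.427399
d^2_{1,1}(2.2861) = +0.029610 -0.427399 = -0.397788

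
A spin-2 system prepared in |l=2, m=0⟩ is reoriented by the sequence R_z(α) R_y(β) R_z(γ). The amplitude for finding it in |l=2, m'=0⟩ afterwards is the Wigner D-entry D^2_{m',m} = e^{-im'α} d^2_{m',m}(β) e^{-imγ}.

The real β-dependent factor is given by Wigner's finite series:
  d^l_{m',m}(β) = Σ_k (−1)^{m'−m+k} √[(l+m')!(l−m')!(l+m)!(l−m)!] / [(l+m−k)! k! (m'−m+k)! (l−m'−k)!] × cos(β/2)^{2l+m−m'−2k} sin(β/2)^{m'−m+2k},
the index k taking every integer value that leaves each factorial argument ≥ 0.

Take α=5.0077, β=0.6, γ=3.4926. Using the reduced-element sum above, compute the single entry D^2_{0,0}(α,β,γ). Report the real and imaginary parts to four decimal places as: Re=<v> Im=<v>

D^2_{0,0}(5.0077,0.6,3.4926) = e^{-i·0·5.0077}·d^2_{0,0}(0.6)·e^{-i·0·3.4926}. Compute d first:
Half-angle: c=0.955336, s=0.295520. N=√(2·2·2·2)=4.000000
k: max(0,(0)−(0))=0 … min(2+(0),2−(0))=2
  k=0: (−1)^0·4.0000/(4)·0.9553^4·0.2955^0 = +0.832963
  k=1: (−1)^1·4.0000/(1)·0.9553^2·0.2955^2 = -0.318821
  k=2: (−1)^2·4.0000/(4)·0.9553^0·0.2955^4 = +0.007627
d^2_{0,0}(0.6) = +0.832963 -0.318821 +0.007627 = +0.521768
D = (+1.000000+0.000000i)·(+0.521768)·(+1.000000+0.000000i) = +0.521768+0.000000i

Re=0.5218 Im=0.0000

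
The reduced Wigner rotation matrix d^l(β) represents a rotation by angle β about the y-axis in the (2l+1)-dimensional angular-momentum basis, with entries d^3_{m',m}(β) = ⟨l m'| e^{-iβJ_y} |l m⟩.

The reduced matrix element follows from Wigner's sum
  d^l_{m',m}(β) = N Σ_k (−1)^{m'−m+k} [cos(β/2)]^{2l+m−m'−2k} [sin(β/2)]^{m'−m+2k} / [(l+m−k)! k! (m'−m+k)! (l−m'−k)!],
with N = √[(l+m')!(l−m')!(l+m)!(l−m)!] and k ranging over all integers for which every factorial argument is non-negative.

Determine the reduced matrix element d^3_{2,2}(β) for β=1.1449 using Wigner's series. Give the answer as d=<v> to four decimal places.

d^3_{2,2}(β=1.1449) via Wigner's sum:
Half-angle: c=0.840576, s=0.541693. N=√(120·1·120·1)=120.000000
Admissible k: 0..1 (factorial args all ≥0)
  k=0: (−1)^0·120.0000/(120)·0.8406^6·0.5417^0 = +0.352747
  k=1: (−1)^1·120.0000/(24)·0.8406^4·0.5417^2 = -0.732462
d^3_{2,2}(1.1449) = +0.352747 -0.732462 = -0.379716

d=-0.3797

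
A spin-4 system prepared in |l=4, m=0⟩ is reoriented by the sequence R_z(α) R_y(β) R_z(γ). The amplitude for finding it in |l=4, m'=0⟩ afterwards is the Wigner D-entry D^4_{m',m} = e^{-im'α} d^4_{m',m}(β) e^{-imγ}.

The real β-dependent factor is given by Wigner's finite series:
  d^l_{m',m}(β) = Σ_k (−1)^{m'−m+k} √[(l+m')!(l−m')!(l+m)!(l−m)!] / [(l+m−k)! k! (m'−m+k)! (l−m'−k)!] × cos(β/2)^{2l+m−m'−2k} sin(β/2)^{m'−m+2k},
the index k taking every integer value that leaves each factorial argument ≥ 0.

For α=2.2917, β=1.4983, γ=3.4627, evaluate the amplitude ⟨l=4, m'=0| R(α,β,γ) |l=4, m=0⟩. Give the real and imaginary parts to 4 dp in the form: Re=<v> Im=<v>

Re=0.3554 Im=0.0000

D^4_{0,0}(2.2917,1.4983,3.4627) = e^{-i·0·2.2917}·d^4_{0,0}(1.4983)·e^{-i·0·3.4627}. Compute d first:
With c≡cos(β/2)=0.732268 and s≡sin(β/2)=0.681017, N=[24·24·24·24]^{1/2}=576.000000
The bounds max(0,m−m')=0 and min(l+m,l−m')=4 give 5 terms
  k=0: (−1)^0·576.0000/(576)·0.7323^8·0.6810^0 = +0.082672
  k=1: (−1)^1·576.0000/(36)·0.7323^6·0.6810^2 = -1.144078
  k=2: (−1)^2·576.0000/(16)·0.7323^4·0.6810^4 = +2.226453
  k=3: (−1)^3·576.0000/(36)·0.7323^2·0.6810^6 = -0.855867
  k=4: (−1)^4·576.0000/(576)·0.7323^0·0.6810^8 = +0.046266
d^4_{0,0}(1.4983) = +0.082672 -1.144078 +2.226453 -0.855867 +0.046266 = +0.355446
Phases: e^{-i·(0)·2.2917}=+1.000000+0.000000i, e^{-i·(0)·3.4627}=+1.000000+0.000000i ⇒ D=+0.355446+0.000000i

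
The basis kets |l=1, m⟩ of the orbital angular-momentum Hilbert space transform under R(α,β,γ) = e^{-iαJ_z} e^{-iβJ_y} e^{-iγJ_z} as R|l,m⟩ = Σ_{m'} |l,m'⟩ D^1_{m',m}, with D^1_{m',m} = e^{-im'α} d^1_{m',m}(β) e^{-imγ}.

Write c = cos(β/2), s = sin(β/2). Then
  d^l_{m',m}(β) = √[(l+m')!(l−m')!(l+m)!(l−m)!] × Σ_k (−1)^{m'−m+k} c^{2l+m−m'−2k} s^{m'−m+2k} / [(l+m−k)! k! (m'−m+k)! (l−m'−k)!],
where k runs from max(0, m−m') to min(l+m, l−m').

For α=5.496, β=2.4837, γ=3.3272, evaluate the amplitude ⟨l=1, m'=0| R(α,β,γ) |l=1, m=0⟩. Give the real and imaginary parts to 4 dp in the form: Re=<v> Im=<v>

Re=-0.7913 Im=0.0000

D^1_{0,0}(5.496,2.4837,3.3272) = e^{-i·0·5.496}·d^1_{0,0}(2.4837)·e^{-i·0·3.3272}. Compute d first:
With c≡cos(β/2)=0.323046 and s≡sin(β/2)=0.946383, N=[1·1·1·1]^{1/2}=1.000000
k: max(0,(0)−(0))=0 … min(1+(0),1−(0))=1
  k=0: (−1)^0·1.0000/(1)·0.3230^2·0.9464^0 = +0.104359
  k=1: (−1)^1·1.0000/(1)·0.3230^0·0.9464^2 = -0.895641
d^1_{0,0}(2.4837) = +0.104359 -0.895641 = -0.791283
Attach z-rotation phases: D = e^{-i(0)(5.496)}·(-0.791283)·e^{-i(0)(3.3272)} = -0.791283+0.000000i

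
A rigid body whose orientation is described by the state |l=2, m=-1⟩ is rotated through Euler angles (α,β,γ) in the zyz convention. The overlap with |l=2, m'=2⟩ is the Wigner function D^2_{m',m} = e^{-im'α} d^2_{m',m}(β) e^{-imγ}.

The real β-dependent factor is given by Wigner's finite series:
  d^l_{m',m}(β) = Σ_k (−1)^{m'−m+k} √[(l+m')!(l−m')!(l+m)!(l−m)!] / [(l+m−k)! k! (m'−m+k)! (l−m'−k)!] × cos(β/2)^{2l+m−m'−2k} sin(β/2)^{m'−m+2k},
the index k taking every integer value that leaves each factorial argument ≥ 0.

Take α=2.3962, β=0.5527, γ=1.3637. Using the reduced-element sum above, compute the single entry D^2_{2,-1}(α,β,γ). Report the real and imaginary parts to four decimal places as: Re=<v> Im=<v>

D^2_{2,-1}(2.3962,0.5527,1.3637) = e^{-i·2·2.3962}·d^2_{2,-1}(0.5527)·e^{-i·-1·1.3637}. Compute d first:
c=cos(0.5527/2)=0.962058, s=sin(0.5527/2)=0.272846; N=√[24·1·1·6]=12.000000
The bounds max(0,m−m')=0 and min(l+m,l−m')=0 give 1 term
  k=0: (−1)^3·12.0000/(6)·0.9621^1·0.2728^3 = -0.039083
d^2_{2,-1}(0.5527) = -0.039083
Attach z-rotation phases: D = e^{-i(2)(2.3962)}·(-0.039083)·e^{-i(-1)(1.3637)} = +0.037483-0.011067i

Re=0.0375 Im=-0.0111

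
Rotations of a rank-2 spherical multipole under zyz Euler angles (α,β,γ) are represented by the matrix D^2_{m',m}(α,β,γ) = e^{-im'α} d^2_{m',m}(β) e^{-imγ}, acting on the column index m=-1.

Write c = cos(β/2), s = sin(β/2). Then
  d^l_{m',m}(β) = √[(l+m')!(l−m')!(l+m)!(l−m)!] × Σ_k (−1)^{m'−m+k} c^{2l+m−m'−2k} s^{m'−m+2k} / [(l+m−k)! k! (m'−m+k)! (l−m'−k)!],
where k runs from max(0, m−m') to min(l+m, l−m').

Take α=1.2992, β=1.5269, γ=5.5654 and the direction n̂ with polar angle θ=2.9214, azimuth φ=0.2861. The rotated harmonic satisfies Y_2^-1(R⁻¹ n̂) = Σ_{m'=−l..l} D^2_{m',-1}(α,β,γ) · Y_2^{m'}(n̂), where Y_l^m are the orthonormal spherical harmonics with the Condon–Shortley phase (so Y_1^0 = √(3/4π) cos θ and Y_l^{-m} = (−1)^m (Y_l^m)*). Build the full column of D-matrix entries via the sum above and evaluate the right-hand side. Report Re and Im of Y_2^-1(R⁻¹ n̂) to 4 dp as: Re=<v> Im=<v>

Need the full column D^2_{m',-1} for m'=−2..2 at α=1.2992, β=1.5269, γ=5.5654.
cos(β/2)=0.722455, sin(β/2)=0.691418
d^2_{-2,-1}: single k=1 term ⇒ +0.521438;  D = -0.158979+0.496612i
d^2_{-1,-1}: k∈[0..1] ⇒ +0.272423 -0.748556 = -0.476133;  D = -0.397898-0.261496i
d^2_{0,-1}: k∈[0..1] ⇒ -0.638629 +0.584936 = -0.053693;  D = -0.040445+0.035315i
d^2_{1,-1}: k∈[0..1] ⇒ +0.748556 -0.228540 = +0.520015;  D = -0.224403-0.469105i
d^2_{2,-1}: single k=0 term ⇒ -0.477598;  D = +0.470338-0.082962i
Y_2^{m'}(θ=2.9214,φ=0.2861) and Σ D·Y over m':
  (-0.1590+0.4966i)·(+0.0155-0.0100i)  (-0.3979-0.2615i)·(-0.1580+0.0465i)  (-0.0404+0.0353i)·(+0.5856+0.0000i)  (-0.2244-0.4691i)·(+0.1580+0.0465i)  (+0.4703-0.0830i)·(+0.0155+0.0100i)
Y_2^-1(R⁻¹ n̂) = +0.048279-0.028345i

Re=0.0483 Im=-0.0283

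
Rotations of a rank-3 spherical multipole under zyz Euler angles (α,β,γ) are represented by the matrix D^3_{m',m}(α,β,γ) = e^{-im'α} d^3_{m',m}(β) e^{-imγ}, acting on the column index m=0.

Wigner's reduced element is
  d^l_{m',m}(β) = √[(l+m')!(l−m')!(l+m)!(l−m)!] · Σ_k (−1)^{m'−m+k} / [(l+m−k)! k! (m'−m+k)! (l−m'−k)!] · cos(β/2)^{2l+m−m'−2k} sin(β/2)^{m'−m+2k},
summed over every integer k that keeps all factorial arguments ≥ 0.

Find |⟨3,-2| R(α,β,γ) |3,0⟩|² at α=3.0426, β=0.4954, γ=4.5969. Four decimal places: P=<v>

First d^3_{-2,0}(β=0.4954), then the phase factors e^{-i(-2)α} and e^{-i(0)γ}:
Half-angle: c=0.969479, s=0.245175. N=√(1·120·6·6)=65.726707
The bounds max(0,m−m')=2 and min(l+m,l−m')=3 give 2 terms
  k=2: (−1)^0·65.7267/(12)·0.9695^4·0.2452^2 = +0.290848
  k=3: (−1)^1·65.7267/(12)·0.9695^2·0.2452^4 = -0.018601
d^3_{-2,0}(0.4954) = +0.290848 -0.018601 = +0.272247
|D^3_{-2,0}|² = |d^3_{-2,0}(β)|² = (+0.272247)² = 0.074118 (the z-rotation phases have unit modulus)

P=0.0741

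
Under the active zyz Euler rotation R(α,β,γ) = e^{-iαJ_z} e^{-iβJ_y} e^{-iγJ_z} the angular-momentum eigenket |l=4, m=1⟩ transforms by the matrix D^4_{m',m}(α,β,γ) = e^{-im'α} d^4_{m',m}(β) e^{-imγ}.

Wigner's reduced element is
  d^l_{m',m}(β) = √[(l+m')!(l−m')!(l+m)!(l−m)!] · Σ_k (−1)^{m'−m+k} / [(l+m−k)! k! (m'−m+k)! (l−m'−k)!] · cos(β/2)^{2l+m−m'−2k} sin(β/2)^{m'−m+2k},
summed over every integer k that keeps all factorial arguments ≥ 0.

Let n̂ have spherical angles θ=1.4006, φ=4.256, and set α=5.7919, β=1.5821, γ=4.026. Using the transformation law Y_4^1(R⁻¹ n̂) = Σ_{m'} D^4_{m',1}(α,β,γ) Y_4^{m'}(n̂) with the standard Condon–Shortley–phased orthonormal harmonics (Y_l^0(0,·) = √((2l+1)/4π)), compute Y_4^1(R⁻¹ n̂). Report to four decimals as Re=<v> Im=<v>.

Need the full column D^4_{m',1} for m'=−4..4 at α=5.7919, β=1.5821, γ=4.026.
cos(β/2)=0.703099, sin(β/2)=0.711092
d^4_{-4,1}: single k=5 term ⇒ +0.472903;  D = +0.452879+0.136154i
d^4_{-3,1}: k∈[4..5] ⇒ +0.826586 -0.507292 = +0.319294;  D = +0.226242+0.225308i
d^4_{-2,1}: k∈[3..5] ⇒ +0.873725 -1.340555 +0.274241 = -0.192588;  D = -0.056211-0.184202i
d^4_{-1,1}: k∈[2..5] ⇒ +0.610873 -1.874521 +0.958691 -0.065374 = -0.370331;  D = +0.071795-0.363305i
d^4_{0,1}: k∈[1..4] ⇒ +0.270120 -1.657777 +1.695682 -0.289076 = +0.018950;  D = -0.012009+0.014658i
d^4_{1,1}: k∈[0..3] ⇒ +0.059722 -0.916309 +1.874521 -0.639127 = +0.378806;  D = -0.349910+0.145111i
d^4_{2,1}: k∈[0..2] ⇒ -0.256258 +1.310588 -0.893703 = +0.160626;  D = -0.159853-0.015742i
d^4_{3,1}: k∈[0..1] ⇒ +0.484865 -0.826586 = -0.341721;  D = +0.284055+0.189964i
d^4_{4,1}: single k=0 term ⇒ -0.462332;  D = +0.217611+0.407917i
Y_4^{m'}(θ=1.4006,φ=4.256) and Σ D·Y over m':
  (+0.4529+0.1362i)·(-0.1052+0.4040i)  (+0.2262+0.2253i)·(+0.1988-0.0406i)  (-0.0562-0.1842i)·(+0.1588+0.2055i)  (+0.0718-0.3633i)·(+0.0974-0.1984i)  (-0.0120+0.0147i)·(+0.2294+0.0000i)  (-0.3499+0.1451i)·(-0.0974-0.1984i)  (-0.1599-0.0157i)·(+0.1588-0.2055i)  (+0.2841+0.1900i)·(-0.1988-0.0406i)  (+0.2176+0.4079i)·(-0.1052-0.4040i)
Y_4^1(R⁻¹ n̂) = +0.039968+0.022658i

Re=0.0400 Im=0.0227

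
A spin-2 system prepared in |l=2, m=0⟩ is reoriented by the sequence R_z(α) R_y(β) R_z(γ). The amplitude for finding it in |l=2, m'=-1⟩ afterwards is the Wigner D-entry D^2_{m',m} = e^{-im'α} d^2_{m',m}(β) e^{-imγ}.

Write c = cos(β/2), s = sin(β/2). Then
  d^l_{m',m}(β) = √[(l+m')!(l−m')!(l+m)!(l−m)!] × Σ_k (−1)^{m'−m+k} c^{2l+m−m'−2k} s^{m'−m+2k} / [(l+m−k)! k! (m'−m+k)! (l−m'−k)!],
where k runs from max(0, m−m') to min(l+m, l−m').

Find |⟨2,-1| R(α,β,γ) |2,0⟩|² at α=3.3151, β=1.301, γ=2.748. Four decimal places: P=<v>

P=0.0990

Split into d^2_{-1,0}(β=1.301) × two z-phases.
c=cos(1.301/2)=0.795781, s=sin(1.301/2)=0.605584; N=√[1·6·2·2]=4.898979
Admissible k: 1..2 (factorial args all ≥0)
  k=1: (−1)^0·4.8990/(2)·0.7958^3·0.6056^1 = +0.747534
  k=2: (−1)^1·4.8990/(2)·0.7958^1·0.6056^3 = -0.432906
d^2_{-1,0}(1.301) = +0.747534 -0.432906 = +0.314629
|D^2_{-1,0}|² = |d^2_{-1,0}(β)|² = (+0.314629)² = 0.098991 (the z-rotation phases have unit modulus)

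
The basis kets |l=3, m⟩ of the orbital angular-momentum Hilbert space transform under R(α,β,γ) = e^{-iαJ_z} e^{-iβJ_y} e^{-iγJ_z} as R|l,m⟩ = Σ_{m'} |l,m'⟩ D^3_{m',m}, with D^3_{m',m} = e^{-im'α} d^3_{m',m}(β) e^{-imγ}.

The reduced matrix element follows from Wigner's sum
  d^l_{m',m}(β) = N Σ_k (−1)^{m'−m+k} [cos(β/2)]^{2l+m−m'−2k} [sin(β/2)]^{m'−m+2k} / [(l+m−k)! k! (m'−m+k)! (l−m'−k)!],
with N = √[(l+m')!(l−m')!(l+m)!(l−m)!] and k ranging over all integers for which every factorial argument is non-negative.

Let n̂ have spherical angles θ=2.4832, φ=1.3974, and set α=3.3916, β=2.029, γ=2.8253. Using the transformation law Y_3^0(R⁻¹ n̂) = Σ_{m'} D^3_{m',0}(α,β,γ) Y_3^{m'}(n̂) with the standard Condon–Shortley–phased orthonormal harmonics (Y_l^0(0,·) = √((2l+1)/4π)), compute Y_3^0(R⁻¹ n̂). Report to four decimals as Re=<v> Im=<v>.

Re=-0.1357 Im=0.0000

Need the full column D^3_{m',0} for m'=−3..3 at α=3.3916, β=2.029, γ=2.8253.
cos(β/2)=0.528045, sin(β/2)=0.849217
d^3_{-3,0}: single k=3 term ⇒ +0.403257;  D = -0.295053-0.274882i
d^3_{-2,0}: k∈[2..3] ⇒ +0.307100 -0.794284 = -0.487184;  D = -0.427541-0.233575i
d^3_{-1,0}: k∈[1..3] ⇒ +0.120771 -0.937085 +0.807893 = -0.008422;  D = +0.008160+0.002084i
d^3_{0,0}: k∈[0..3] ⇒ +0.021678 -0.504617 +1.305142 -0.375069 = +0.447134;  D = +0.447134+0.000000i
d^3_{1,0}: k∈[0..2] ⇒ -0.120771 +0.937085 -0.807893 = +0.008422;  D = -0.008160+0.002084i
d^3_{2,0}: k∈[0..1] ⇒ +0.307100 -0.794284 = -0.487184;  D = -0.427541+0.233575i
d^3_{3,0}: single k=0 term ⇒ -0.403257;  D = +0.295053-0.274882i
Y_3^{m'}(θ=2.4832,φ=1.3974) and Σ D·Y over m':
  (-0.2951-0.2749i)·(-0.0475+0.0829i)  (-0.4275-0.2336i)·(+0.2846+0.1029i)  (+0.0082+0.0021i)·(+0.0726-0.4145i)  (+0.4471+0.0000i)·(-0.0378+0.0000i)  (-0.0082+0.0021i)·(-0.0726-0.4145i)  (-0.4275+0.2336i)·(+0.2846-0.1029i)  (+0.2951-0.2749i)·(+0.0475+0.0829i)
Y_3^0(R⁻¹ n̂) = -0.135701-0.000000i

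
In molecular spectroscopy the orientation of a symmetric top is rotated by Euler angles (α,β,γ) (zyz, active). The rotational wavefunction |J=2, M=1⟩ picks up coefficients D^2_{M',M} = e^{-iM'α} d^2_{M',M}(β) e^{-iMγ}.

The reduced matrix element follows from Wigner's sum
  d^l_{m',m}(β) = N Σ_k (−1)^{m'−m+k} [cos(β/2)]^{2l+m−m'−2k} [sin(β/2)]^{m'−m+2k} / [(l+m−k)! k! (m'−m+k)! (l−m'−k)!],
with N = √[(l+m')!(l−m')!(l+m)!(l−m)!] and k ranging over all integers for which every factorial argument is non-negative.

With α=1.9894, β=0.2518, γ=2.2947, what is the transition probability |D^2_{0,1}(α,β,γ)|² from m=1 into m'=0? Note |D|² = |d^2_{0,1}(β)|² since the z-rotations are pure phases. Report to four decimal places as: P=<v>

P=0.0873

D^2_{0,1}(1.9894,0.2518,2.2947) = e^{-i·0·1.9894}·d^2_{0,1}(0.2518)·e^{-i·1·2.2947}. Compute d first:
With c≡cos(β/2)=0.992085 and s≡sin(β/2)=0.125568, N=[2·2·6·1]^{1/2}=4.898979
The bounds max(0,m−m')=1 and min(l+m,l−m')=2 give 2 terms
  k=1: (−1)^0·4.8990/(2)·0.9921^3·0.1256^1 = +0.300331
  k=2: (−1)^1·4.8990/(2)·0.9921^1·0.1256^3 = -0.004811
d^2_{0,1}(0.2518) = +0.300331 -0.004811 = +0.295520
|D^2_{0,1}|² = |d^2_{0,1}(β)|² = (+0.295520)² = 0.087332 (the z-rotation phases have unit modulus)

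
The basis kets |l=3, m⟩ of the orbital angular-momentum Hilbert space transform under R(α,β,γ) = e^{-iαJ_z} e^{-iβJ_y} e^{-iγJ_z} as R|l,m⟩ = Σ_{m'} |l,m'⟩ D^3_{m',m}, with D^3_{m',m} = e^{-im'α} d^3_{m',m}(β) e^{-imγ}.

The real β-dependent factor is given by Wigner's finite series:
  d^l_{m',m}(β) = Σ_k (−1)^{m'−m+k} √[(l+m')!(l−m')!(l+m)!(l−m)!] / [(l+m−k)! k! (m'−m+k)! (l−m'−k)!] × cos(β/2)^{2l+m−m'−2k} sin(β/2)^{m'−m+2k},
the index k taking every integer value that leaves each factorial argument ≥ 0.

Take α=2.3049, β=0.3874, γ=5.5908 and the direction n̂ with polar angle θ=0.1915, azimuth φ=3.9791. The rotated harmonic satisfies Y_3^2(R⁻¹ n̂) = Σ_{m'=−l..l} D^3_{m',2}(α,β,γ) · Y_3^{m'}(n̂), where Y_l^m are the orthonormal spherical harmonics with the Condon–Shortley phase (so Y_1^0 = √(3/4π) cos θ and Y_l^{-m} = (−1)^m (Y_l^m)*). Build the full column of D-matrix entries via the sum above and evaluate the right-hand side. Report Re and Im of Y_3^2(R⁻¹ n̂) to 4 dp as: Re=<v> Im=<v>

Re=0.1531 Im=0.0795

Need the full column D^3_{m',2} for m'=−3..3 at α=2.3049, β=0.3874, γ=5.5908.
cos(β/2)=0.981299, sin(β/2)=0.192491
d^3_{-3,2}: single k=5 term ⇒ +0.000635;  D = -0.000274+0.000573i
d^3_{-2,2}: k∈[4..5] ⇒ +0.006610 -0.000051 = +0.006559;  D = +0.006288-0.001867i
d^3_{-1,2}: k∈[3..4] ⇒ +0.042625 -0.000820 = +0.041805;  D = -0.035682-0.021782i
d^3_{0,2}: k∈[2..3] ⇒ +0.188186 -0.007241 = +0.180945;  D = +0.033467+0.177823i
d^3_{1,2}: k∈[1..2] ⇒ +0.553881 -0.042625 = +0.511256;  D = +0.309677-0.406796i
d^3_{2,2}: k∈[0..1] ⇒ +0.892909 -0.171789 = +0.721120;  D = -0.718612+0.060098i
d^3_{3,2}: single k=0 term ⇒ -0.429035;  D = -0.312966-0.293467i
Y_3^{m'}(θ=0.1915,φ=3.9791) and Σ D·Y over m':
  (-0.0003+0.0006i)·(+0.0023+0.0017i)  (+0.0063-0.0019i)·(-0.0038-0.0361i)  (-0.0357-0.0218i)·(-0.1572+0.1745i)  (+0.0335+0.1778i)·(+0.6664+0.0000i)  (+0.3097-0.4068i)·(+0.1572+0.1745i)  (-0.7186+0.0601i)·(-0.0038+0.0361i)  (-0.3130-0.2935i)·(-0.0023+0.0017i)
Y_3^2(R⁻¹ n̂) = +0.153075+0.079508i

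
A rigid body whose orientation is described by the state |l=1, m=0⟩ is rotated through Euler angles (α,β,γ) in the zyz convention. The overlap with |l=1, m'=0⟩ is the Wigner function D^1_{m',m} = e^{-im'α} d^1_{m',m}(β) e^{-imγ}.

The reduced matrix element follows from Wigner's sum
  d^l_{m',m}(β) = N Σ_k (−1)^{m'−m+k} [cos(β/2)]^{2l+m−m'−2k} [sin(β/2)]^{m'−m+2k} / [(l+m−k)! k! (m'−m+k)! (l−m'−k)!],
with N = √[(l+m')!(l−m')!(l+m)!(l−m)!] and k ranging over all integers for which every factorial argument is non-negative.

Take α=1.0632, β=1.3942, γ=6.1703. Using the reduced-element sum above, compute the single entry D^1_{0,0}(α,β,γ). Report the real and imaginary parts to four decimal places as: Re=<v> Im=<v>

D^1_{0,0}(1.0632,1.3942,6.1703) = e^{-i·0·1.0632}·d^1_{0,0}(1.3942)·e^{-i·0·6.1703}. Compute d first:
c=cos(1.3942/2)=0.766707, s=sin(1.3942/2)=0.641997; N=√[1·1·1·1]=1.000000
Admissible k: 0..1 (factorial args all ≥0)
  k=0: (−1)^0·1.0000/(1)·0.7667^2·0.6420^0 = +0.587840
  k=1: (−1)^1·1.0000/(1)·0.7667^0·0.6420^2 = -0.412160
d^1_{0,0}(1.3942) = +0.587840 -0.412160 = +0.175680
D = (+1.000000+0.000000i)·(+0.175680)·(+1.000000+0.000000i) = +0.175680+0.000000i

Re=0.1757 Im=0.0000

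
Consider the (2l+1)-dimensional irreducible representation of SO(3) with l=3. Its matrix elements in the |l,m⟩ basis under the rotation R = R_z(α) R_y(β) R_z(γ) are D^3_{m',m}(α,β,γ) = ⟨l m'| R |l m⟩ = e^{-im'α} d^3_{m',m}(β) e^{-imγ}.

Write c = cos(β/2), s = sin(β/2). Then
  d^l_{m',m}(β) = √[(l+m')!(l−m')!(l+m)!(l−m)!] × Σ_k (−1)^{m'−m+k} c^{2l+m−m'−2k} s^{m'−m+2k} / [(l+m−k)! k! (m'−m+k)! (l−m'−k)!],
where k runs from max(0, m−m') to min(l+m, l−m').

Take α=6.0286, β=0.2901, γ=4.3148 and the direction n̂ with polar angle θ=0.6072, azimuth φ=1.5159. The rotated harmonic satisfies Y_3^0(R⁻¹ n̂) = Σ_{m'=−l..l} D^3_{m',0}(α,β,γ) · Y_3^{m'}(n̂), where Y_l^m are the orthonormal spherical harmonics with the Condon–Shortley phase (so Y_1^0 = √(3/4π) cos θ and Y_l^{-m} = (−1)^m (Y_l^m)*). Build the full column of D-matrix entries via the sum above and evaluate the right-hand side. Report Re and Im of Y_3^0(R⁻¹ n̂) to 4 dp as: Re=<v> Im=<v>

Re=-0.0431 Im=0.0000

Need the full column D^3_{m',0} for m'=−3..3 at α=6.0286, β=0.2901, γ=4.3148.
cos(β/2)=0.989499, sin(β/2)=0.144542
d^3_{-3,0}: single k=3 term ⇒ +0.013084;  D = +0.009450-0.009049i
d^3_{-2,0}: k∈[2..3] ⇒ +0.109701 -0.002341 = +0.107360;  D = +0.093741-0.052333i
d^3_{-1,0}: k∈[1..3] ⇒ +0.474964 -0.030405 +0.000216 = +0.444775;  D = +0.430439-0.112014i
d^3_{0,0}: k∈[0..3] ⇒ +0.938623 -0.180256 +0.003846 -0.000009 = +0.762204;  D = +0.762204+0.000000i
d^3_{1,0}: k∈[0..2] ⇒ -0.474964 +0.030405 -0.000216 = -0.444775;  D = -0.430439-0.112014i
d^3_{2,0}: k∈[0..1] ⇒ +0.109701 -0.002341 = +0.107360;  D = +0.093741+0.052333i
d^3_{3,0}: single k=0 term ⇒ -0.013084;  D = -0.009450-0.009049i
Y_3^{m'}(θ=0.6072,φ=1.5159) and Σ D·Y over m':
  (+0.0094-0.0090i)·(-0.0127+0.0765i)  (+0.0937-0.0523i)·(-0.2716-0.0299i)  (+0.4304-0.1120i)·(+0.0240-0.4368i)  (+0.7622+0.0000i)·(+0.1141+0.0000i)  (-0.4304-0.1120i)·(-0.0240-0.4368i)  (+0.0937+0.0523i)·(-0.2716+0.0299i)  (-0.0094-0.0090i)·(+0.0127+0.0765i)
Y_3^0(R⁻¹ n̂) = -0.043142+0.000000i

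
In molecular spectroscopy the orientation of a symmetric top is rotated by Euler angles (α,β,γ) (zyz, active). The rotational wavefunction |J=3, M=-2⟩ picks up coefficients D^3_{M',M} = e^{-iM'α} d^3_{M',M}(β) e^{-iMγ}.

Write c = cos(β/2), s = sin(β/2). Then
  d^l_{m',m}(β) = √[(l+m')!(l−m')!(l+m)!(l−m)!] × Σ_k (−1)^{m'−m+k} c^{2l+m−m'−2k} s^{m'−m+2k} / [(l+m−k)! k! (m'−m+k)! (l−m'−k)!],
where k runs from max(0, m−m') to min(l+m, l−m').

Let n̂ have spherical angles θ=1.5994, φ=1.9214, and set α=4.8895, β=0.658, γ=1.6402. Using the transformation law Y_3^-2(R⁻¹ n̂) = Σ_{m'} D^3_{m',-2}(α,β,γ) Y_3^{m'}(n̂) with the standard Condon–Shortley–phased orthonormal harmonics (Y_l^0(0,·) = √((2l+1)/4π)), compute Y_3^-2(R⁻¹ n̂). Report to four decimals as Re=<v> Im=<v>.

Re=0.3711 Im=-0.1176

Need the full column D^3_{m',-2} for m'=−3..3 at α=4.8895, β=0.658, γ=1.6402.
cos(β/2)=0.946366, sin(β/2)=0.323097
d^3_{-3,-2}: single k=1 term ⇒ +0.600764;  D = +0.373132-0.470839i
d^3_{-2,-2}: k∈[0..1] ⇒ +0.718381 -0.418670 = +0.299711;  D = +0.264016+0.141852i
d^3_{-1,-2}: k∈[0..1] ⇒ -0.775583 +0.180803 = -0.594780;  D = +0.184792-0.565345i
d^3_{0,-2}: k∈[0..1] ⇒ +0.458630 -0.053458 = +0.405172;  D = -0.401275-0.056060i
d^3_{1,-2}: k∈[0..1] ⇒ -0.180803 +0.010537 = -0.170266;  D = +0.006520+0.170141i
d^3_{2,-2}: k∈[0..1] ⇒ +0.048800 -0.001138 = +0.047662;  D = +0.046561-0.010188i
d^3_{3,-2}: single k=0 term ⇒ -0.008162;  D = -0.003122-0.007541i
Y_3^{m'}(θ=1.5994,φ=1.9214) and Σ D·Y over m':
  (+0.3731-0.4708i)·(+0.3618+0.2067i)  (+0.2640+0.1419i)·(+0.0223-0.0188i)  (+0.1848-0.5653i)·(+0.1105+0.3022i)  (-0.4013-0.0561i)·(+0.0320+0.0000i)  (+0.0065+0.1701i)·(-0.1105+0.3022i)  (+0.0466-0.0102i)·(+0.0223+0.0188i)  (-0.0031-0.0075i)·(-0.3618+0.2067i)
Y_3^-2(R⁻¹ n̂) = +0.371096-0.117581i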